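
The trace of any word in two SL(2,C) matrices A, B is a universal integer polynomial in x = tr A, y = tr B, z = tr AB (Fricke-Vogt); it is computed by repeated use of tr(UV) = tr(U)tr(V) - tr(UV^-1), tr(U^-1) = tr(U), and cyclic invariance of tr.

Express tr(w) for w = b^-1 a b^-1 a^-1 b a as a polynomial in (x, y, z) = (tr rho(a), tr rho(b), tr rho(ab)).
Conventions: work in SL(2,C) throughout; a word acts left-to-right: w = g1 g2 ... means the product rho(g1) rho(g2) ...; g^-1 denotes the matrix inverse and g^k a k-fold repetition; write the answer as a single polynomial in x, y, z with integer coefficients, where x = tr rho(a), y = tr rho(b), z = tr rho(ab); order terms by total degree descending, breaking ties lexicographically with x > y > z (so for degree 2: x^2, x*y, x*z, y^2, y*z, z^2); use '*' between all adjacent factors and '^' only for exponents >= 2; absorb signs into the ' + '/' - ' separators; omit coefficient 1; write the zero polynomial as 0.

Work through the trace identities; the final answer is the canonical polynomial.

-x^2*y^2*z + x^3*y + x*y^3 + 2*x*y*z^2 - x^2*z - y^2*z - z^3 - 3*x*y + 3*z

tr(a^2 b) = tr(a)*tr(b a) - tr(b)  (reduce the a square) = x*z - y
reduce: tr(a^2) = tr(a)*tr(a) - tr(1)  (reduce the a square) = x^2 - 2
tr(b a^2 b) = tr(b)*tr(a^2 b) - tr(a^2)  (reduce the b square) = x*y*z - x^2 - y^2 + 2
tr(b a b a) = tr(b a)*tr(b a) - tr(1)  (split on b) = z^2 - 2
so tr(b a b) = tr(b)*tr(a b) - tr(a)  (reduce the b square) = y*z - x
so tr(b a^2 b a) = tr(a)*tr(b a b a) - tr(b a b)  (reduce the a square) = x*z^2 - y*z - x
reduce: tr(a^-1 b a^2 b) = tr(b a^2 b)*tr(a) - tr(b a^2 b a)  (eliminate a^-1) = x^2*y*z - x^3 - x*y^2 - x*z^2 + y*z + 3*x
tr(a b^-1 a^-1 b a) = tr(a^-1 b a^2)*tr(b) - tr(a^-1 b a^2 b)  (eliminate b^-1) = -x^2*y*z + x^3 + x*y^2 + x*z^2 - 3*x
reduce: tr(b a b a b) = tr(b)*tr(a b a b) - tr(a b a)  (reduce the b square) = y*z^2 - x*z - y
tr(b a b a b a) = tr(b a b a)*tr(b a) - tr(a b)  (split on b) = z^3 - 3*z
tr(a^-1 b a b a b) = tr(b a b a b)*tr(a) - tr(b a b a b a)  (eliminate a^-1) = x*y*z^2 - x^2*z - z^3 - x*y + 3*z
so tr(a b^-1 a^-1 b a b) = tr(a^-1 b a b a)*tr(b) - tr(a^-1 b a b a b)  (eliminate b^-1) = -x*y*z^2 + x^2*z + y^2*z + z^3 - 3*z
reduce: tr(b^-1 a b^-1 a^-1 b a) = tr(a b^-1 a^-1 b a)*tr(b) - tr(a b^-1 a^-1 b a b)  (eliminate b^-1) = -x^2*y^2*z + x^3*y + x*y^3 + 2*x*y*z^2 - x^2*z - y^2*z - z^3 - 3*x*y + 3*z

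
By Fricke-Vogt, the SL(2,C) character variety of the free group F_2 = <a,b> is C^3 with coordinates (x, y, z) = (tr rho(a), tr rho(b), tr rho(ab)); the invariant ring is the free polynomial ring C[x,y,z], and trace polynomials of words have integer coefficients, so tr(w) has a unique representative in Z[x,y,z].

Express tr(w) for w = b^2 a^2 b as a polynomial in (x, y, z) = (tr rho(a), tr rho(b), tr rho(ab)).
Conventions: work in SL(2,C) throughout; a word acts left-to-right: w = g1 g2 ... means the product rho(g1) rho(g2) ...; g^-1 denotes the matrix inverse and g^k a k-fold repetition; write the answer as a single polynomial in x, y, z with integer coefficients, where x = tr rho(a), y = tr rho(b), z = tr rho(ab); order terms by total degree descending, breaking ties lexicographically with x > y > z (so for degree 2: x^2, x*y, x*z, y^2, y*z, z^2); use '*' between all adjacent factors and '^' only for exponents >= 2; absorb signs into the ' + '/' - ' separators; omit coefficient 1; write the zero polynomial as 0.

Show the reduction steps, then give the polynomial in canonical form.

trace(a^2 b) = trace(a) trace(b a) - trace(b)  (reduce the a square) = x*z - y
trace(a^2) = trace(a) trace(a) - trace(1)  (reduce the a square) = x^2 - 2
trace(b a^2 b) = trace(b) trace(a^2 b) - trace(a^2)  (reduce the b square) = x*y*z - x^2 - y^2 + 2
use: trace(b^2 a^2 b) = trace(b) trace(b a^2 b) - trace(b a^2)  (reduce the b square) = x*y^2*z - x^2*y - y^3 - x*z + 3*y

x*y^2*z - x^2*y - y^3 - x*z + 3*y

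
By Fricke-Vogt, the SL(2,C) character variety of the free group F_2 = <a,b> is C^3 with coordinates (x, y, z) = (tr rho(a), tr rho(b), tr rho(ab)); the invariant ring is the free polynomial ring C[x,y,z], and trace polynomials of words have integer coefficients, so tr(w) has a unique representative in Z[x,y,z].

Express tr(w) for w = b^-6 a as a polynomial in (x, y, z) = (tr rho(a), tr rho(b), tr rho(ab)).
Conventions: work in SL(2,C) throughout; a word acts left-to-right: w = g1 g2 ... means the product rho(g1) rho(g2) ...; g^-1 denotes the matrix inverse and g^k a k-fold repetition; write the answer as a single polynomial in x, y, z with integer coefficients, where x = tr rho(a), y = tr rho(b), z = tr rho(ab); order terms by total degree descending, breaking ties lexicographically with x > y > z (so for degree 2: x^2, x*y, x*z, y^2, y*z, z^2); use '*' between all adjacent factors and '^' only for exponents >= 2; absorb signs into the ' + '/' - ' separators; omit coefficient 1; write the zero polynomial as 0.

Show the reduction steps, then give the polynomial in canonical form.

trace(a b^-1) = trace(a) trace(b) - trace(a b)   [inverse elimination on b] = x*y - z
trace(b^-1 a b^-1) = trace(a b^-1) trace(b) - trace(a)   [inverse elimination on b] = x*y^2 - y*z - x
trace(b^-2 a b^-1) = trace(b^-1 a b^-1) trace(b) - trace(b^-1 a)   [inverse elimination on b] = x*y^3 - y^2*z - 2*x*y + z
next, trace(a b^-4) = trace(b^-2 a b^-1) trace(b) - trace(b^-2 a)   [inverse elimination on b] = x*y^4 - y^3*z - 3*x*y^2 + 2*y*z + x
and trace(b^-1 a b^-4) = trace(a b^-4) trace(b) - trace(a b^-3)   [inverse elimination on b] = x*y^5 - y^4*z - 4*x*y^3 + 3*y^2*z + 3*x*y - z
trace(b^-6 a) = trace(b^-1 a b^-4) trace(b) - trace(b^-1 a b^-3)   [inverse elimination on b] = x*y^6 - y^5*z - 5*x*y^4 + 4*y^3*z + 6*x*y^2 - 3*y*z - x

x*y^6 - y^5*z - 5*x*y^4 + 4*y^3*z + 6*x*y^2 - 3*y*z - x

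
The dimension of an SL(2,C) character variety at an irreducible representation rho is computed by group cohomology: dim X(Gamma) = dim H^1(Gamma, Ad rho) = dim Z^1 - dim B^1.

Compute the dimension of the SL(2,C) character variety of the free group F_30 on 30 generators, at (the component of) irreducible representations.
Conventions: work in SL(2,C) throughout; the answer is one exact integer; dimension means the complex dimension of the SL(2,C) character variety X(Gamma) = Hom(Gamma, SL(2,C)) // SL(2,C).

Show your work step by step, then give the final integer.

Here Gamma is free of rank 30 — no relator constrains a cocycle.
So Z^1 = (sl_2)^30 in full: dim Z^1 = 90.
Irreducibility makes the coboundary map sl_2 -> Z^1 injective (trivial centralizer), so dim B^1 = 3.
dim H^1 = 90 - 3 = 87, which is dim X.

87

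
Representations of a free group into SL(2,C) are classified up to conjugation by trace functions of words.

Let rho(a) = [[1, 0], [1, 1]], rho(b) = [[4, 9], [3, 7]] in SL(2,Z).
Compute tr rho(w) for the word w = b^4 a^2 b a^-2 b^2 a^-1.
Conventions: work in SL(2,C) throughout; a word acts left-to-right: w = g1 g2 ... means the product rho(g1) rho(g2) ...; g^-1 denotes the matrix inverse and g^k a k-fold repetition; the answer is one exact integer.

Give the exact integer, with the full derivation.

rho(b) = [[4, 9], [3, 7]]
... * rho(b) = [[4, 9], [3, 7]]  ->  [[43, 99], [33, 76]]
... * rho(b) = [[4, 9], [3, 7]]  ->  [[469, 1080], [360, 829]]
... * rho(b) = [[4, 9], [3, 7]]  ->  [[5116, 11781], [3927, 9043]]
... * rho(a) = [[1, 0], [1, 1]]  ->  [[16897, 11781], [12970, 9043]]
... * rho(a) = [[1, 0], [1, 1]]  ->  [[28678, 11781], [22013, 9043]]
... * rho(b) = [[4, 9], [3, 7]]  ->  [[150055, 340569], [115181, 261418]]
... * rho(a^-1) = [[1, 0], [-1, 1]]  ->  [[-190514, 340569], [-146237, 261418]]
... * rho(a^-1) = [[1, 0], [-1, 1]]  ->  [[-531083, 340569], [-407655, 261418]]
... * rho(b) = [[4, 9], [3, 7]]  ->  [[-1102625, -2395764], [-846366, -1838969]]
... * rho(b) = [[4, 9], [3, 7]]  ->  [[-11597792, -26693973], [-8902371, -20490077]]
... * rho(a^-1) = [[1, 0], [-1, 1]]  ->  [[15096181, -26693973], [11587706, -20490077]]
tr = 15096181 + -20490077 = -5393896

-5393896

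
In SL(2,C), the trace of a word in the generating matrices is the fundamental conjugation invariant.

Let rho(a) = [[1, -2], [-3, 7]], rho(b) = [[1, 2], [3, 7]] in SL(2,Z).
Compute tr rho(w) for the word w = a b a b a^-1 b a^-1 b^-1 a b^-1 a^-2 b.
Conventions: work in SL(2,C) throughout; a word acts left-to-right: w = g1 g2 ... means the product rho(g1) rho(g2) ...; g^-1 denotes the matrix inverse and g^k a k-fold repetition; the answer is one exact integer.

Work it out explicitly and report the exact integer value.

rho(a) = [[1, -2], [-3, 7]]
... * rho(b) = [[1, 2], [3, 7]]  ->  [[-5, -12], [18, 43]]
... * rho(a) = [[1, -2], [-3, 7]]  ->  [[31, -74], [-111, 265]]
... * rho(b) = [[1, 2], [3, 7]]  ->  [[-191, -456], [684, 1633]]
... * rho(a^-1) = [[7, 2], [3, 1]]  ->  [[-2705, -838], [9687, 3001]]
... * rho(b) = [[1, 2], [3, 7]]  ->  [[-5219, -11276], [18690, 40381]]
... * rho(a^-1) = [[7, 2], [3, 1]]  ->  [[-70361, -21714], [251973, 77761]]
... * rho(b^-1) = [[7, -2], [-3, 1]]  ->  [[-427385, 119008], [1530528, -426185]]
... * rho(a) = [[1, -2], [-3, 7]]  ->  [[-784409, 1687826], [2809083, -6044351]]
... * rho(b^-1) = [[7, -2], [-3, 1]]  ->  [[-10554341, 3256644], [37796634, -11662517]]
... * rho(a^-1) = [[7, 2], [3, 1]]  ->  [[-64110455, -17852038], [229588887, 63930751]]
... * rho(a^-1) = [[7, 2], [3, 1]]  ->  [[-502329299, -146072948], [1798914462, 523108525]]
... * rho(b) = [[1, 2], [3, 7]]  ->  [[-940548143, -2027169234], [3368240037, 7259588599]]
tr = -940548143 + 7259588599 = 6319040456

6319040456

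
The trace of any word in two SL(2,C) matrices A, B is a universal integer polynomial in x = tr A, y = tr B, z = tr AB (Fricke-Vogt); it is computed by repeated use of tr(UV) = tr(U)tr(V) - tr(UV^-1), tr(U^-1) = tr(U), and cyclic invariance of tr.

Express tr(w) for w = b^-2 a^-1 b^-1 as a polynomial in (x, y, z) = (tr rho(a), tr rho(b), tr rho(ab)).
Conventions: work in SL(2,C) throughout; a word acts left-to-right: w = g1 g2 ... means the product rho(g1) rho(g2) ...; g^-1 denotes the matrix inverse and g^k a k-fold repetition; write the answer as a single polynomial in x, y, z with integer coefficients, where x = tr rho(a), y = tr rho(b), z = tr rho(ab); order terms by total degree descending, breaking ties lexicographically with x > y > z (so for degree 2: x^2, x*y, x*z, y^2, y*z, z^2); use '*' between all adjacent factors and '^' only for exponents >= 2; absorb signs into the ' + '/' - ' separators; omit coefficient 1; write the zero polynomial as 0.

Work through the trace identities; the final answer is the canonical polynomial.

trace(b^-1) = trace(b) = y
trace(b^-1 a) = trace(a) * trace(b) - trace(a b)  (eliminate b^-1) = x*y - z
trace(b^-1 a^-1) = trace(b^-1) * trace(a) - trace(b^-1 a)  (eliminate a^-1) = z
trace(b^-2 a^-1) = trace(b^-1 a^-1) * trace(b) - trace(b^-1 a^-1 b)  (eliminate b^-1) = y*z - x
trace(b^-2 a^-1 b^-1) = trace(b^-2 a^-1) * trace(b) - trace(b^-2 a^-1 b)  (eliminate b^-1) = y^2*z - x*y - z

y^2*z - x*y - z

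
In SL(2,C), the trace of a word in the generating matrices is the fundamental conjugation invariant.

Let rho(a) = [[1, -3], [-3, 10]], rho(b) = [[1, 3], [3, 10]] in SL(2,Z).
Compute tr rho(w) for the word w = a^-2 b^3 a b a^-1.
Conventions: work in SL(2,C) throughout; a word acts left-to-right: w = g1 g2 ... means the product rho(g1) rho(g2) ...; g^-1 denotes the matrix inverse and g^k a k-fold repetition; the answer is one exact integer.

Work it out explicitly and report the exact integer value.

rho(a^-1) = [[10, 3], [3, 1]]
... * rho(a^-1) = [[10, 3], [3, 1]]  ->  [[109, 33], [33, 10]]
... * rho(b) = [[1, 3], [3, 10]]  ->  [[208, 657], [63, 199]]
... * rho(b) = [[1, 3], [3, 10]]  ->  [[2179, 7194], [660, 2179]]
... * rho(b) = [[1, 3], [3, 10]]  ->  [[23761, 78477], [7197, 23770]]
... * rho(a) = [[1, -3], [-3, 10]]  ->  [[-211670, 713487], [-64113, 216109]]
... * rho(b) = [[1, 3], [3, 10]]  ->  [[1928791, 6499860], [584214, 1968751]]
... * rho(a^-1) = [[10, 3], [3, 1]]  ->  [[38787490, 12286233], [11748393, 3721393]]
tr = 38787490 + 3721393 = 42508883

42508883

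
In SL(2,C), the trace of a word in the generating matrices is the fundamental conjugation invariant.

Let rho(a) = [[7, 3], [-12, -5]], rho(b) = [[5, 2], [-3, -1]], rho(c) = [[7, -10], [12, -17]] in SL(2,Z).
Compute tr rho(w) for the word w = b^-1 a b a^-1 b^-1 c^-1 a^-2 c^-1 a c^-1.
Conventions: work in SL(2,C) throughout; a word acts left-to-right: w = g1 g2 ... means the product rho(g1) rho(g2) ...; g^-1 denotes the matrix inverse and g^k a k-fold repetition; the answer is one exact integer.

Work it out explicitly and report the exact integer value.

-213637538

rho(b^-1) = [[-1, -2], [3, 5]]
... * rho(a) = [[7, 3], [-12, -5]]  ->  [[17, 7], [-39, -16]]
... * rho(b) = [[5, 2], [-3, -1]]  ->  [[64, 27], [-147, -62]]
... * rho(a^-1) = [[-5, -3], [12, 7]]  ->  [[4, -3], [-9, 7]]
... * rho(b^-1) = [[-1, -2], [3, 5]]  ->  [[-13, -23], [30, 53]]
... * rho(c^-1) = [[-17, 10], [-12, 7]]  ->  [[497, -291], [-1146, 671]]
... * rho(a^-1) = [[-5, -3], [12, 7]]  ->  [[-5977, -3528], [13782, 8135]]
... * rho(a^-1) = [[-5, -3], [12, 7]]  ->  [[-12451, -6765], [28710, 15599]]
... * rho(c^-1) = [[-17, 10], [-12, 7]]  ->  [[292847, -171865], [-675258, 396293]]
... * rho(a) = [[7, 3], [-12, -5]]  ->  [[4112309, 1737866], [-9482322, -4007239]]
... * rho(c^-1) = [[-17, 10], [-12, 7]]  ->  [[-90763645, 53288152], [209286342, -122873893]]
tr = -90763645 + -122873893 = -213637538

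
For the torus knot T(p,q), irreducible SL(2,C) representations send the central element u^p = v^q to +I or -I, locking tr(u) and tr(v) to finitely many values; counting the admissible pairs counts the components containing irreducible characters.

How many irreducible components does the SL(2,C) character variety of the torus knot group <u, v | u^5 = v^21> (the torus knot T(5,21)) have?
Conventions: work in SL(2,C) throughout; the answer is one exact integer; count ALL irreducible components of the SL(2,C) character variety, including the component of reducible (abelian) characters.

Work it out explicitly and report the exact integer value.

41

For T(5,21): irreducibility forces the central element u^5 = v^21 to one of +I, -I.
This locks tr(u) to 2*cos(pi*alpha/5), alpha in 1..4, and tr(v) to 2*cos(pi*beta/21), beta in 1..20, on each component of irreducible characters.
Consistency of u^5 = (-1)^alpha I with v^21 = (-1)^beta I forces alpha = beta (mod 2).
Enumerate parity-matched pairs: 2*10 odd-odd plus 2*10 even-even gives 40.
components with irreducible characters: 40; plus the single component of reducible (abelian) characters: total 41.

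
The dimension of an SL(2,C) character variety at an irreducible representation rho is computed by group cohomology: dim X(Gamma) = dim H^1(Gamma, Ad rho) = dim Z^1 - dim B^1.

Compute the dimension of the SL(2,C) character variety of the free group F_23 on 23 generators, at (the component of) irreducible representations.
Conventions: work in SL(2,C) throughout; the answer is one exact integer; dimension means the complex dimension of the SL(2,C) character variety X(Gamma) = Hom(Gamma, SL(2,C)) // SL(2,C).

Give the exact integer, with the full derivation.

The free group F_23: 23 generators, no relators.
So Z^1 = (sl_2)^23 in full: dim Z^1 = 69.
dim B^1 = 3: the coboundary map is injective because an irreducible image has centralizer 0 in sl_2.
dim H^1 = 69 - 3 = 66, which is dim X.

66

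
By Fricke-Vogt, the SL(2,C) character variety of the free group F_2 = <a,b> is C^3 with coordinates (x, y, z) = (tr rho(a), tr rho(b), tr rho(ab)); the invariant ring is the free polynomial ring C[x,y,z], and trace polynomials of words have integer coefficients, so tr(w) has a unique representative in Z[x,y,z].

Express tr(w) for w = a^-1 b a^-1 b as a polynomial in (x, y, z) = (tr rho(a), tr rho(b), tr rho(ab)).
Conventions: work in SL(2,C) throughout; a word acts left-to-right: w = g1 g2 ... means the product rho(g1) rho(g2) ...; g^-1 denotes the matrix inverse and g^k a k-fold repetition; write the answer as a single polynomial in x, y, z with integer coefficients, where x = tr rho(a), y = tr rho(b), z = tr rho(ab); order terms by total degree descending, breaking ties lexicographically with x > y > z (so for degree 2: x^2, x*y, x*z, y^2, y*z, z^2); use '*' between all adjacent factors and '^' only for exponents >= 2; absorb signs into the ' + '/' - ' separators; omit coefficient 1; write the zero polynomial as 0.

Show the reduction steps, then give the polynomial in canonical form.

next, tr(b^2) = tr(b) tr(b) - tr(1)  (reduce the b square) = y^2 - 2
next, tr(b^2 a) = tr(b) tr(a b) - tr(a)  (reduce the b square) = y*z - x
tr(b a^-1 b) = tr(b^2) tr(a) - tr(b^2 a)  (eliminate a^-1) = x*y^2 - y*z - x
and tr(b a b a) = tr(b a) tr(b a) - tr(1)  (split on b) = z^2 - 2
and tr(b a^-1 b a) = tr(b a b) tr(a) - tr(b a b a)  (eliminate a^-1) = x*y*z - x^2 - z^2 + 2
tr(a^-1 b a^-1 b) = tr(b a^-1 b) tr(a) - tr(b a^-1 b a)  (eliminate a^-1) = x^2*y^2 - 2*x*y*z + z^2 - 2

x^2*y^2 - 2*x*y*z + z^2 - 2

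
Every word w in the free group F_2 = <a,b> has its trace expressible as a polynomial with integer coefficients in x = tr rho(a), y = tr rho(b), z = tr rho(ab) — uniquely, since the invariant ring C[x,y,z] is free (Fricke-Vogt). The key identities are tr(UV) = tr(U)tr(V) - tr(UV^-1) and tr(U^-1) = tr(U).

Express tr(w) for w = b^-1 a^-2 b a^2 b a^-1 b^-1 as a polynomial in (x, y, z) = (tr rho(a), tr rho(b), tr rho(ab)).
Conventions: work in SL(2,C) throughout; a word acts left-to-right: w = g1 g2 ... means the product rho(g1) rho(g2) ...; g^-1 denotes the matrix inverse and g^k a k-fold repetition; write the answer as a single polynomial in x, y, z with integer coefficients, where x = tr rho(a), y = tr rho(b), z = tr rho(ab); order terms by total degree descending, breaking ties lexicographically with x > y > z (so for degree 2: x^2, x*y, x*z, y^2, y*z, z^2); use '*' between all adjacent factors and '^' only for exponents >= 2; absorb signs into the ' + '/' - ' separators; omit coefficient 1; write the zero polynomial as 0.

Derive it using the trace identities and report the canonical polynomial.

and tr(a^2 b) = tr(a)*tr(b a) - tr(b) = x*z - y
next, tr(a^2) = tr(a)*tr(a) - tr(1) = x^2 - 2
tr(b a^2 b) = tr(b)*tr(a^2 b) - tr(a^2) = x*y*z - x^2 - y^2 + 2
tr(b a b a) = tr(b a)*tr(b a) - tr(1) = z^2 - 2
next, tr(b a b) = tr(b)*tr(a b) - tr(a) = y*z - x
tr(b a^2 b a) = tr(a)*tr(b a b a) - tr(b a b) = x*z^2 - y*z - x
tr(b a^2 b a^-1) = tr(b a^2 b)*tr(a) - tr(b a^2 b a) = x^2*y*z - x^3 - x*y^2 - x*z^2 + y*z + 3*x
tr(a^-1 b a^2 b a^-1) = tr(b a^2 b a^-1)*tr(a) - tr(b a^2 b) = x^3*y*z - x^4 - x^2*y^2 - x^2*z^2 + 4*x^2 + y^2 - 2
tr(a^-2 b a^2 b a^-1) = tr(a^-1 b a^2 b a^-1)*tr(a) - tr(a^-1 b a^2 b) = x^4*y*z - x^5 - x^3*y^2 - x^3*z^2 - x^2*y*z + 5*x^3 + 2*x*y^2 + x*z^2 - y*z - 5*x
and tr(b^3 a) = tr(b)*tr(b a b) - tr(b a) = y^2*z - x*y - z
next, tr(b^2) = tr(b)*tr(b) - tr(1) = y^2 - 2
next, tr(b^3) = tr(b)*tr(b^2) - tr(b) = y^3 - 3*y
and tr(b^2 a^2 b) = tr(a)*tr(b^3 a) - tr(b^3) = x*y^2*z - x^2*y - y^3 - x*z + 3*y
tr(a^2 b a) = tr(a)*tr(a b a) - tr(a b) = x^2*z - x*y - z
and tr(b^2 a^2 b a) = tr(b)*tr(a^2 b a b) - tr(a^2 b a) = x*y*z^2 - x^2*z - y^2*z + z
next, tr(b a^2 b a^-1 b) = tr(b^2 a^2 b)*tr(a) - tr(b^2 a^2 b a) = x^2*y^2*z - x^3*y - x*y^3 - x*y*z^2 + y^2*z + 3*x*y - z
next, tr(b a b a^2 b) = tr(b)*tr(a b a^2 b) - tr(a b a^2) = x*y*z^2 - x^2*z - y^2*z + z
tr(b a b a b a) = tr(a b a b)*tr(a b) - tr(b a) = z^3 - 3*z
tr(b a b a b) = tr(b)*tr(a b a b) - tr(a b a) = y*z^2 - x*z - y
tr(b a b a^2 b a) = tr(a)*tr(b a b a b a) - tr(b a b a b) = x*z^3 - y*z^2 - 2*x*z + y
and tr(b a^2 b a^-1 b a) = tr(b a b a^2 b)*tr(a) - tr(b a b a^2 b a) = x^2*y*z^2 - x^3*z - x*y^2*z - x*z^3 + y*z^2 + 3*x*z - y
tr(a^-1 b a^2 b a^-1 b) = tr(b a^2 b a^-1 b)*tr(a) - tr(b a^2 b a^-1 b a) = x^3*y^2*z - x^4*y - x^2*y^3 - 2*x^2*y*z^2 + x^3*z + 2*x*y^2*z + x*z^3 + 3*x^2*y - y*z^2 - 4*x*z + y
next, tr(a^-2 b a^2 b a^-1 b) = tr(a^-1 b a^2 b a^-1 b)*tr(a) - tr(a^-1 b a^2 b a^-1 b a) = x^4*y^2*z - x^5*y - x^3*y^3 - 2*x^3*y*z^2 + x^4*z + x^2*y^2*z + x^2*z^3 + 4*x^3*y + x*y^3 - 4*x^2*z - y^2*z - 2*x*y + z
tr(a^-2 b a^2 b a^-1 b^-1) = tr(a^-2 b a^2 b a^-1)*tr(b) - tr(a^-2 b a^2 b a^-1 b) = x^3*y*z^2 - x^4*z - 2*x^2*y^2*z - x^2*z^3 + x^3*y + x*y^3 + x*y*z^2 + 4*x^2*z - 3*x*y - z
and tr(b^-1 a^-2 b a^2 b a^-1 b^-1) = tr(a^-2 b a^2 b a^-1 b^-1)*tr(b) - tr(a^-2 b a^2 b a^-1) = x^3*y^2*z^2 - 2*x^4*y*z - 2*x^2*y^3*z - x^2*y*z^3 + x^5 + 2*x^3*y^2 + x^3*z^2 + x*y^4 + x*y^2*z^2 + 5*x^2*y*z - 5*x^3 - 5*x*y^2 - x*z^2 + 5*x

x^3*y^2*z^2 - 2*x^4*y*z - 2*x^2*y^3*z - x^2*y*z^3 + x^5 + 2*x^3*y^2 + x^3*z^2 + x*y^4 + x*y^2*z^2 + 5*x^2*y*z - 5*x^3 - 5*x*y^2 - x*z^2 + 5*x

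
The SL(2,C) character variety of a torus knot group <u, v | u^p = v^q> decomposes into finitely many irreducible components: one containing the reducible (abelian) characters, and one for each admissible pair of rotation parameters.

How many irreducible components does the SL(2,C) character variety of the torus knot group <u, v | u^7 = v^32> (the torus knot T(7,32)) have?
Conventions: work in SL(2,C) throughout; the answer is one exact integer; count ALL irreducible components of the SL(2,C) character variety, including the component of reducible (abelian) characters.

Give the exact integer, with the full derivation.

In the torus knot group T(7,32), u^7 = v^32 is central, so an irreducible representation sends it to +I or -I (Schur).
This locks tr(u) to 2*cos(pi*alpha/7), alpha in 1..6, and tr(v) to 2*cos(pi*beta/32), beta in 1..31, on each component of irreducible characters.
The two central values (-1)^alpha I and (-1)^beta I must be the same matrix, so alpha and beta share a parity.
count pairs: odd alpha (3 choices) x odd beta (16), plus even alpha (3) x even beta (15): 3*16 + 3*15 = 93.
That is 93 components of irreducible characters, and with the reducible (abelian) component the total is 94.

94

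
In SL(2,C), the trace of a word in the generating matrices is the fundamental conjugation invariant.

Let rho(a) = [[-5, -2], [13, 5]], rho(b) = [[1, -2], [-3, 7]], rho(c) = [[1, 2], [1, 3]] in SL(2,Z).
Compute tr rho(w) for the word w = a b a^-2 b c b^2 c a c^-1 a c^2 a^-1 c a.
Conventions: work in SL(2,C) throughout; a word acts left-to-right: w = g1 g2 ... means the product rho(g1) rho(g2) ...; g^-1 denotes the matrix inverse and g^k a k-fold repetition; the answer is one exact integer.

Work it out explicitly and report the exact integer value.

rho(a) = [[-5, -2], [13, 5]]
... * rho(b) = [[1, -2], [-3, 7]]  ->  [[1, -4], [-2, 9]]
... * rho(a^-1) = [[5, 2], [-13, -5]]  ->  [[57, 22], [-127, -49]]
... * rho(a^-1) = [[5, 2], [-13, -5]]  ->  [[-1, 4], [2, -9]]
... * rho(b) = [[1, -2], [-3, 7]]  ->  [[-13, 30], [29, -67]]
... * rho(c) = [[1, 2], [1, 3]]  ->  [[17, 64], [-38, -143]]
... * rho(b) = [[1, -2], [-3, 7]]  ->  [[-175, 414], [391, -925]]
... * rho(b) = [[1, -2], [-3, 7]]  ->  [[-1417, 3248], [3166, -7257]]
... * rho(c) = [[1, 2], [1, 3]]  ->  [[1831, 6910], [-4091, -15439]]
... * rho(a) = [[-5, -2], [13, 5]]  ->  [[80675, 30888], [-180252, -69013]]
... * rho(c^-1) = [[3, -2], [-1, 1]]  ->  [[211137, -130462], [-471743, 291491]]
... * rho(a) = [[-5, -2], [13, 5]]  ->  [[-2751691, -1074584], [6148098, 2400941]]
... * rho(c) = [[1, 2], [1, 3]]  ->  [[-3826275, -8727134], [8549039, 19499019]]
... * rho(c) = [[1, 2], [1, 3]]  ->  [[-12553409, -33833952], [28048058, 75595135]]
... * rho(a^-1) = [[5, 2], [-13, -5]]  ->  [[377074331, 144062942], [-842496465, -321879559]]
... * rho(c) = [[1, 2], [1, 3]]  ->  [[521137273, 1186337488], [-1164376024, -2650631607]]
... * rho(a) = [[-5, -2], [13, 5]]  ->  [[12816700979, 4889412894], [-28636330771, -10924405987]]
tr = 12816700979 + -10924405987 = 1892294992

1892294992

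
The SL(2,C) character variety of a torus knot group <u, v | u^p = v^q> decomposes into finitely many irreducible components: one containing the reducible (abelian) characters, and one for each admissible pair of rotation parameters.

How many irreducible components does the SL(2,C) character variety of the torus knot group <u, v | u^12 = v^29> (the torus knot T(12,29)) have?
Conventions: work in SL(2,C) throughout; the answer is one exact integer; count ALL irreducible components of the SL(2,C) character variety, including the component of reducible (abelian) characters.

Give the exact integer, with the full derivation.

In the torus knot group T(12,29), u^12 = v^29 is central, so an irreducible representation sends it to +I or -I (Schur).
On an irreducible component, tr(u) is locked at 2*cos(pi*alpha/12) for some alpha in 1..11, and tr(v) at 2*cos(pi*beta/29) for some beta in 1..28.
u^12 = (-1)^alpha I and v^29 = (-1)^beta I must agree, so alpha and beta have equal parity.
count pairs: odd alpha (6 choices) x odd beta (14), plus even alpha (5) x even beta (14): 6*14 + 5*14 = 154.
That is 154 components of irreducible characters, and with the reducible (abelian) component the total is 155.

155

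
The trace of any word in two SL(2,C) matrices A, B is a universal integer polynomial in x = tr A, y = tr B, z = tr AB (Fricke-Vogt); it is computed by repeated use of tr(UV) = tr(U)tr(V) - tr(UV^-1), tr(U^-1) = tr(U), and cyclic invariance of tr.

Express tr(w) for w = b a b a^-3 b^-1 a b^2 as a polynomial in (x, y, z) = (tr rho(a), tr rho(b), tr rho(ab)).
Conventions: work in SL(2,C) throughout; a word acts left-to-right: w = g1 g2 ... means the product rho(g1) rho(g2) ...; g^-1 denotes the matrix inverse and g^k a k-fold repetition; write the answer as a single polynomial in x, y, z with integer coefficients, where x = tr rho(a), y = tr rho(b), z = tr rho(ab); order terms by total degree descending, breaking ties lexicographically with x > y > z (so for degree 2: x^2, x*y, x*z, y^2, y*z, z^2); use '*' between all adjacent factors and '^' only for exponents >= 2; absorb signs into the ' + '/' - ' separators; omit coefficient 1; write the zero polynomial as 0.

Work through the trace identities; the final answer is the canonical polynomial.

-x^3*y^3*z^2 + 2*x^4*y^2*z + x^2*y^4*z + x^2*y^2*z^3 - x^5*y - x^3*y^3 + x*y^3*z^2 - x^4*z - 7*x^2*y^2*z - x^2*z^3 - y^4*z - y^2*z^3 + 5*x^3*y + 2*x*y^3 + 5*x^2*z + 4*y^2*z + z^3 - 6*x*y - 3*z

and tr(b a b) = tr(b)*tr(a b) - tr(a)   [square of b] = y*z - x
next, tr(b^2 a b) = tr(b)*tr(b a b) - tr(b a)   [square of b] = y^2*z - x*y - z
tr(b^3 a b) = tr(b)*tr(b^2 a b) - tr(b^2 a)   [square of b] = y^3*z - x*y^2 - 2*y*z + x
tr(a b a b) = tr(a b)*tr(a b) - tr(1)   [split at a repeated a] = z^2 - 2
and tr(a b a) = tr(a)*tr(b a) - tr(b)   [square of a] = x*z - y
tr(a b^2 a b) = tr(b)*tr(a b a b) - tr(a b a)   [square of b] = y*z^2 - x*z - y
and tr(a^2) = tr(a)*tr(a) - tr(1)   [square of a] = x^2 - 2
tr(a b^2 a) = tr(b)*tr(a^2 b) - tr(a^2)   [square of b] = x*y*z - x^2 - y^2 + 2
tr(b a b^2 a b) = tr(b)*tr(a b^2 a b) - tr(a b^2 a)   [square of b] = y^2*z^2 - 2*x*y*z + x^2 - 2
tr(b a b^3 a b) = tr(b)*tr(b a b^2 a b) - tr(b a b^2 a)   [square of b] = y^3*z^2 - 2*x*y^2*z + x^2*y - y*z^2 + x*z - y
tr(a b a b a b) = tr(b a)*tr(b a b a) - tr(b^-1 a^-1)   [split at a repeated b] = z^3 - 3*z
tr(a b a b a) = tr(a)*tr(b a b a) - tr(b a b)   [square of a] = x*z^2 - y*z - x
tr(a b a b a b^2) = tr(b)*tr(a b a b a b) - tr(a b a b a)   [square of b] = y*z^3 - x*z^2 - 2*y*z + x
next, tr(b a b^3 a b a) = tr(b)*tr(a b a b a b^2) - tr(a b a b a b)   [square of b] = y^2*z^3 - x*y*z^2 - 2*y^2*z - z^3 + x*y + 3*z
tr(a b^3 a b a^-1 b) = tr(b a b^3 a b)*tr(a) - tr(b a b^3 a b a)   [inverse elimination on a] = x*y^3*z^2 - 2*x^2*y^2*z - y^2*z^3 + x^3*y + x^2*z + 2*y^2*z + z^3 - 2*x*y - 3*z
next, tr(a^-1 b^-1 a b^3 a b) = tr(a b^3 a b a^-1)*tr(b) - tr(a b^3 a b a^-1 b)   [inverse elimination on b] = -x*y^3*z^2 + 2*x^2*y^2*z + y^4*z + y^2*z^3 - x^3*y - x*y^3 - x^2*z - 4*y^2*z - z^3 + 3*x*y + 3*z
tr(b^2) = tr(b)*tr(b) - tr(1)   [square of b] = y^2 - 2
next, tr(b^3) = tr(b)*tr(b^2) - tr(b)   [square of b] = y^3 - 3*y
next, tr(a b^3 a) = tr(a)*tr(b^3 a) - tr(b^3)   [square of a] = x*y^2*z - x^2*y - y^3 - x*z + 3*y
tr(a^-2 b^-1 a b^3 a b) = tr(a^-1 b^-1 a b^3 a b)*tr(a) - tr(a^-1 b^-1 a b^3 a b a)   [inverse elimination on a] = -x^2*y^3*z^2 + 2*x^3*y^2*z + x*y^4*z + x*y^2*z^3 - x^4*y - x^2*y^3 - x^3*z - 5*x*y^2*z - x*z^3 + 4*x^2*y + y^3 + 4*x*z - 3*y
tr(b a b a^-3 b^-1 a b^2) = tr(a^-2 b^-1 a b^3 a b)*tr(a) - tr(a^-2 b^-1 a b^3 a b a)   [inverse elimination on a] = -x^3*y^3*z^2 + 2*x^4*y^2*z + x^2*y^4*z + x^2*y^2*z^3 - x^5*y - x^3*y^3 + x*y^3*z^2 - x^4*z - 7*x^2*y^2*z - x^2*z^3 - y^4*z - y^2*z^3 + 5*x^3*y + 2*x*y^3 + 5*x^2*z + 4*y^2*z + z^3 - 6*x*y - 3*z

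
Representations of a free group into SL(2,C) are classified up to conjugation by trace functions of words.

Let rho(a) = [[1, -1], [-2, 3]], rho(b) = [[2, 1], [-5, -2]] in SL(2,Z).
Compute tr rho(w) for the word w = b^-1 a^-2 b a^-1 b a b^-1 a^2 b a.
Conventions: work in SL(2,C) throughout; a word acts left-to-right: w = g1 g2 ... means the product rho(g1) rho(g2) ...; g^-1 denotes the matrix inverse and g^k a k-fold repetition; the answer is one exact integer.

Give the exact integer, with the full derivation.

rho(b^-1) = [[-2, -1], [5, 2]]
... * rho(a^-1) = [[3, 1], [2, 1]]  ->  [[-8, -3], [19, 7]]
... * rho(a^-1) = [[3, 1], [2, 1]]  ->  [[-30, -11], [71, 26]]
... * rho(b) = [[2, 1], [-5, -2]]  ->  [[-5, -8], [12, 19]]
... * rho(a^-1) = [[3, 1], [2, 1]]  ->  [[-31, -13], [74, 31]]
... * rho(b) = [[2, 1], [-5, -2]]  ->  [[3, -5], [-7, 12]]
... * rho(a) = [[1, -1], [-2, 3]]  ->  [[13, -18], [-31, 43]]
... * rho(b^-1) = [[-2, -1], [5, 2]]  ->  [[-116, -49], [277, 117]]
... * rho(a) = [[1, -1], [-2, 3]]  ->  [[-18, -31], [43, 74]]
... * rho(a) = [[1, -1], [-2, 3]]  ->  [[44, -75], [-105, 179]]
... * rho(b) = [[2, 1], [-5, -2]]  ->  [[463, 194], [-1105, -463]]
... * rho(a) = [[1, -1], [-2, 3]]  ->  [[75, 119], [-179, -284]]
tr = 75 + -284 = -209

-209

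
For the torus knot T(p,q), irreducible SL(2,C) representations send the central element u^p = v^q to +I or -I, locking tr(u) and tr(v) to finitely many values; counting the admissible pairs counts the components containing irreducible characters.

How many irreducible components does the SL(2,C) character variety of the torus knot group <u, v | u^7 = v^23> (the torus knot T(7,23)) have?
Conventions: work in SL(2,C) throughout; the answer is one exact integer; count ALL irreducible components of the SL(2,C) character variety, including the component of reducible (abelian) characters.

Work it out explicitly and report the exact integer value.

67

In the torus knot group T(7,23), u^7 = v^23 is central, so an irreducible representation sends it to +I or -I (Schur).
So on each irreducible component the traces are pinned: tr(u) = 2*cos(pi*alpha/7) with 1 <= alpha <= 6, tr(v) = 2*cos(pi*beta/23) with 1 <= beta <= 22.
The two central values (-1)^alpha I and (-1)^beta I must be the same matrix, so alpha and beta share a parity.
count pairs: odd alpha (3 choices) x odd beta (11), plus even alpha (3) x even beta (11): 3*11 + 3*11 = 66.
Total: 66 irreducible-character components + 1 reducible (abelian) component = 67.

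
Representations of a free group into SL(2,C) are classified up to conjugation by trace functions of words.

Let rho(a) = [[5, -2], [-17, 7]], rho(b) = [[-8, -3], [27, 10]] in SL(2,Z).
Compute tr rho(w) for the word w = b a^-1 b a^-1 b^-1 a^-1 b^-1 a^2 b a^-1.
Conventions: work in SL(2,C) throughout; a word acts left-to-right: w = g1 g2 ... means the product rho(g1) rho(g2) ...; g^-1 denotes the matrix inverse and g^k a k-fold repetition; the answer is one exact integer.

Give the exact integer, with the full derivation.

575062

rho(b) = [[-8, -3], [27, 10]]
... * rho(a^-1) = [[7, 2], [17, 5]]  ->  [[-107, -31], [359, 104]]
... * rho(b) = [[-8, -3], [27, 10]]  ->  [[19, 11], [-64, -37]]
... * rho(a^-1) = [[7, 2], [17, 5]]  ->  [[320, 93], [-1077, -313]]
... * rho(b^-1) = [[10, 3], [-27, -8]]  ->  [[689, 216], [-2319, -727]]
... * rho(a^-1) = [[7, 2], [17, 5]]  ->  [[8495, 2458], [-28592, -8273]]
... * rho(b^-1) = [[10, 3], [-27, -8]]  ->  [[18584, 5821], [-62549, -19592]]
... * rho(a) = [[5, -2], [-17, 7]]  ->  [[-6037, 3579], [20319, -12046]]
... * rho(a) = [[5, -2], [-17, 7]]  ->  [[-91028, 37127], [306377, -124960]]
... * rho(b) = [[-8, -3], [27, 10]]  ->  [[1730653, 644354], [-5824936, -2168731]]
... * rho(a^-1) = [[7, 2], [17, 5]]  ->  [[23068589, 6683076], [-77642979, -22493527]]
tr = 23068589 + -22493527 = 575062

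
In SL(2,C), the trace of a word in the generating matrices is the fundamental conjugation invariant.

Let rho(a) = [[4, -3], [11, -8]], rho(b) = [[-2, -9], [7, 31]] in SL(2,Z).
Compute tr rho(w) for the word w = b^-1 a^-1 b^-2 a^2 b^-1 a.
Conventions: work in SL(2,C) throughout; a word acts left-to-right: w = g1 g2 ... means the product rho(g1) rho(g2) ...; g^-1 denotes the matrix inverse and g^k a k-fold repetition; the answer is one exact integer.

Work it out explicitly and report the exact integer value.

3030981401

rho(b^-1) = [[31, 9], [-7, -2]]
... * rho(a^-1) = [[-8, 3], [-11, 4]]  ->  [[-347, 129], [78, -29]]
... * rho(b^-1) = [[31, 9], [-7, -2]]  ->  [[-11660, -3381], [2621, 760]]
... * rho(b^-1) = [[31, 9], [-7, -2]]  ->  [[-337793, -98178], [75931, 22069]]
... * rho(a) = [[4, -3], [11, -8]]  ->  [[-2431130, 1798803], [546483, -404345]]
... * rho(a) = [[4, -3], [11, -8]]  ->  [[10062313, -7097034], [-2261863, 1595311]]
... * rho(b^-1) = [[31, 9], [-7, -2]]  ->  [[361610941, 104754885], [-81284930, -23547389]]
... * rho(a) = [[4, -3], [11, -8]]  ->  [[2598747499, -1922871903], [-584160999, 432233902]]
tr = 2598747499 + 432233902 = 3030981401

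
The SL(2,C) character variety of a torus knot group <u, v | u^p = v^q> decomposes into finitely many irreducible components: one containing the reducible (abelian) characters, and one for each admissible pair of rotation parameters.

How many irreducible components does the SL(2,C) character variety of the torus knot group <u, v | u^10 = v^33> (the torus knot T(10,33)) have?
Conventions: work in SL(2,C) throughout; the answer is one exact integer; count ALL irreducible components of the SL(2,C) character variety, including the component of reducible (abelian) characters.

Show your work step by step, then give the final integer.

In the torus knot group T(10,33), u^10 = v^33 is central, so an irreducible representation sends it to +I or -I (Schur).
This locks tr(u) to 2*cos(pi*alpha/10), alpha in 1..9, and tr(v) to 2*cos(pi*beta/33), beta in 1..32, on each component of irreducible characters.
u^10 = (-1)^alpha I and v^33 = (-1)^beta I must agree, so alpha and beta have equal parity.
Counting: 5 odd alphas x 16 odd betas + 4 even alphas x 16 even betas = 80 + 64 = 144.
components with irreducible characters: 144; plus the single component of reducible (abelian) characters: total 145.

145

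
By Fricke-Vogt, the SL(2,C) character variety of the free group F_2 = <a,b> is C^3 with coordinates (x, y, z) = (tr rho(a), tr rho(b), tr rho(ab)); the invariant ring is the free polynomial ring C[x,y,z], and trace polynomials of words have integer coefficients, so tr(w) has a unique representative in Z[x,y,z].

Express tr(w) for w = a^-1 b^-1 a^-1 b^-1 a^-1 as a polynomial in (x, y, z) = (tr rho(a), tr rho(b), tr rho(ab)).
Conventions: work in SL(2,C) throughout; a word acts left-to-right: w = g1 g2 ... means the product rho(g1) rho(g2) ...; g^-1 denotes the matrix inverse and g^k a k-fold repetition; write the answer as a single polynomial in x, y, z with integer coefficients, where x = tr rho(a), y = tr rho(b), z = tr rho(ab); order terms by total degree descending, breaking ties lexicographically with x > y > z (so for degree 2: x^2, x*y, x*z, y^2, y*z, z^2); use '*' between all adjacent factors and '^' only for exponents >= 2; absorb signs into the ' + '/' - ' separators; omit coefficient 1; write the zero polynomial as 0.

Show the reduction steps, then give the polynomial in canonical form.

trace(a^-1) = trace(a) = x
trace(a^-1 b) = trace(b) * trace(a) - trace(b a) = x*y - z
trace(b^-1 a^-1) = trace(a^-1) * trace(b) - trace(a^-1 b) = z
trace(b^-1 a^-2) = trace(b^-1 a^-1) * trace(a) - trace(b^-1) = x*z - y
apply: trace(a^-2 b^-1 a^-1) = trace(b^-1 a^-2) * trace(a) - trace(b^-1 a^-1) = x^2*z - x*y - z
use: trace(a^-1 b a^-1) = trace(b a^-1) * trace(a) - trace(b) = x^2*y - x*z - y
trace(a^-1 b a^-2) = trace(a^-1 b a^-1) * trace(a) - trace(a^-1 b) = x^3*y - x^2*z - 2*x*y + z
trace(b^2) = trace(b) * trace(b) - trace(1) = y^2 - 2
trace(b^2 a) = trace(b) * trace(a b) - trace(a) = y*z - x
trace(a^-1 b^2) = trace(b^2) * trace(a) - trace(b^2 a) = x*y^2 - y*z - x
trace(b a^-2 b) = trace(a^-1 b^2) * trace(a) - trace(a^-1 b^2 a) = x^2*y^2 - x*y*z - x^2 - y^2 + 2
apply: trace(b a b a) = trace(b a) * trace(b a) - trace(1) = z^2 - 2
trace(b a b a^-1) = trace(b a b) * trace(a) - trace(b a b a) = x*y*z - x^2 - z^2 + 2
use: trace(b a^-2 b a) = trace(b a b a^-1) * trace(a) - trace(b a b) = x^2*y*z - x^3 - x*z^2 - y*z + 3*x
apply: trace(a^-1 b a^-2 b) = trace(b a^-2 b) * trace(a) - trace(b a^-2 b a) = x^3*y^2 - 2*x^2*y*z - x*y^2 + x*z^2 + y*z - x
trace(a^-2 b^-1 a^-1 b) = trace(a^-1 b a^-2) * trace(b) - trace(a^-1 b a^-2 b) = x^2*y*z - x*y^2 - x*z^2 + x
use: trace(a^-1 b^-1 a^-1 b^-1 a^-1) = trace(a^-2 b^-1 a^-1) * trace(b) - trace(a^-2 b^-1 a^-1 b) = x*z^2 - y*z - x

x*z^2 - y*z - x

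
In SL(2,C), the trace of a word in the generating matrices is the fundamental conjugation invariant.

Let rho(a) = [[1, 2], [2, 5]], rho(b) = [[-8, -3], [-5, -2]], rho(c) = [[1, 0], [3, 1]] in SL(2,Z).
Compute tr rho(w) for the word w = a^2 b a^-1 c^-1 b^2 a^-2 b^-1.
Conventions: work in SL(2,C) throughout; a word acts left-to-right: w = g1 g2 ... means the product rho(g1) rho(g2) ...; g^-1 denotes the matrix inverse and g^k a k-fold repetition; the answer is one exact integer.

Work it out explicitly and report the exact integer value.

rho(a) = [[1, 2], [2, 5]]
... * rho(a) = [[1, 2], [2, 5]]  ->  [[5, 12], [12, 29]]
... * rho(b) = [[-8, -3], [-5, -2]]  ->  [[-100, -39], [-241, -94]]
... * rho(a^-1) = [[5, -2], [-2, 1]]  ->  [[-422, 161], [-1017, 388]]
... * rho(c^-1) = [[1, 0], [-3, 1]]  ->  [[-905, 161], [-2181, 388]]
... * rho(b) = [[-8, -3], [-5, -2]]  ->  [[6435, 2393], [15508, 5767]]
... * rho(b) = [[-8, -3], [-5, -2]]  ->  [[-63445, -24091], [-152899, -58058]]
... * rho(a^-1) = [[5, -2], [-2, 1]]  ->  [[-269043, 102799], [-648379, 247740]]
... * rho(a^-1) = [[5, -2], [-2, 1]]  ->  [[-1550813, 640885], [-3737375, 1544498]]
... * rho(b^-1) = [[-2, 3], [5, -8]]  ->  [[6306051, -9779519], [15197240, -23568109]]
tr = 6306051 + -23568109 = -17262058

-17262058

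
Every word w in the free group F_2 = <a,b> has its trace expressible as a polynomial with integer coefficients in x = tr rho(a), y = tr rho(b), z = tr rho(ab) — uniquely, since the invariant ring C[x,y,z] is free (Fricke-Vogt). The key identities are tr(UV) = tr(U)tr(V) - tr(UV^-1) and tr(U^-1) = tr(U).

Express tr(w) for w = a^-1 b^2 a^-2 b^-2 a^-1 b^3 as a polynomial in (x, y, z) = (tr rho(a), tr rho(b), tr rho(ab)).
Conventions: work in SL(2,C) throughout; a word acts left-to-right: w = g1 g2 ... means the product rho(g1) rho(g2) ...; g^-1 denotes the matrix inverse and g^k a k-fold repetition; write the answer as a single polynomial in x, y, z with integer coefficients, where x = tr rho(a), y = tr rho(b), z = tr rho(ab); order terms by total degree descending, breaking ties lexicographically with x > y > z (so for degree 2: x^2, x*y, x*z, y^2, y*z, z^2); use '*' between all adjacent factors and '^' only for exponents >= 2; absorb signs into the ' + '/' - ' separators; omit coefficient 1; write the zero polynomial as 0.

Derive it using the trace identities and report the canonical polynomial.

trace(b^2) = trace(b) trace(b) - trace(1)   [square of b] = y^2 - 2
trace(b^3) = trace(b) trace(b^2) - trace(b)   [square of b] = y^3 - 3*y
trace(a b^2) = trace(b) trace(a b) - trace(a)   [square of b] = y*z - x
trace(b^3 a) = trace(b) trace(a b^2) - trace(a b)   [square of b] = y^2*z - x*y - z
trace(b^2 a^-1 b) = trace(b^3) trace(a) - trace(b^3 a)   [inverse elimination on a] = x*y^3 - y^2*z - 2*x*y + z
trace(a b a b) = trace(a b) trace(a b) - trace(1)   [split at a repeated a] = z^2 - 2
trace(a b a) = trace(a) trace(b a) - trace(b)   [square of a] = x*z - y
trace(b a b^2 a) = trace(b) trace(a b a b) - trace(a b a)   [square of b] = y*z^2 - x*z - y
trace(b^2 a^-1 b a) = trace(b a b^2) trace(a) - trace(b a b^2 a)   [inverse elimination on a] = x*y^2*z - x^2*y - y*z^2 + y
trace(a^-1 b a^-1 b^2) = trace(b^2 a^-1 b) trace(a) - trace(b^2 a^-1 b a)   [inverse elimination on a] = x^2*y^3 - 2*x*y^2*z - x^2*y + y*z^2 + x*z - y
trace(b a^-1 b^2 a^-2) = trace(a^-1 b a^-1 b^2) trace(a) - trace(a^-1 b a^-1 b^2 a)   [inverse elimination on a] = x^3*y^3 - 2*x^2*y^2*z - x^3*y - x*y^3 + x*y*z^2 + x^2*z + y^2*z + x*y - z
trace(b^4) = trace(b) trace(b^3) - trace(b^2)   [square of b] = y^4 - 4*y^2 + 2
trace(b^5) = trace(b) trace(b^4) - trace(b^3)   [square of b] = y^5 - 5*y^3 + 5*y
trace(b^2 a b^2) = trace(b) trace(b a b^2) - trace(b a b)   [square of b] = y^3*z - x*y^2 - 2*y*z + x
trace(b^5 a) = trace(b) trace(b^2 a b^2) - trace(b^2 a b)   [square of b] = y^4*z - x*y^3 - 3*y^2*z + 2*x*y + z
trace(b^3 a^-1 b^2) = trace(b^5) trace(a) - trace(b^5 a)   [inverse elimination on a] = x*y^5 - y^4*z - 4*x*y^3 + 3*y^2*z + 3*x*y - z
trace(b a b^5) = trace(b) trace(b^3 a b^2) - trace(b^3 a b)   [square of b] = y^5*z - x*y^4 - 4*y^3*z + 3*x*y^2 + 3*y*z - x
trace(b a b a b^2) = trace(b) trace(b a b a b) - trace(b a b a)   [square of b] = y^2*z^2 - x*y*z - y^2 - z^2 + 2
trace(a b a b^4) = trace(b) trace(b a b a b^2) - trace(b a b a b)   [square of b] = y^3*z^2 - x*y^2*z - y^3 - 2*y*z^2 + x*z + 3*y
trace(b a b^5 a) = trace(b) trace(a b a b^4) - trace(a b a b^3)   [square of b] = y^4*z^2 - x*y^3*z - y^4 - 3*y^2*z^2 + 2*x*y*z + 4*y^2 + z^2 - 2
trace(b^2 a^-1 b a b^3) = trace(b a b^5) trace(a) - trace(b a b^5 a)   [inverse elimination on a] = x*y^5*z - x^2*y^4 - y^4*z^2 - 3*x*y^3*z + 3*x^2*y^2 + y^4 + 3*y^2*z^2 + x*y*z - x^2 - 4*y^2 - z^2 + 2
trace(a^2 b^2) = trace(a) trace(b^2 a) - trace(b^2)   [square of a] = x*y*z - x^2 - y^2 + 2
trace(a b^3 a) = trace(b) trace(a^2 b^2) - trace(a^2 b)   [square of b] = x*y^2*z - x^2*y - y^3 - x*z + 3*y
trace(b a b^3 a b) = trace(b) trace(a b^3 a b) - trace(a b^3 a)   [square of b] = y^3*z^2 - 2*x*y^2*z + x^2*y - y*z^2 + x*z - y
trace(b a b^3 a b^2) = trace(b) trace(b a b^3 a b) - trace(b a b^3 a)   [square of b] = y^4*z^2 - 2*x*y^3*z + x^2*y^2 - 2*y^2*z^2 + 2*x*y*z + z^2 - 2
trace(a b a b a b) = trace(b a b a) trace(b a) - trace(a b)   [split at a repeated b] = z^3 - 3*z
trace(a b a b a) = trace(a) trace(b a b a) - trace(b a b)   [square of a] = x*z^2 - y*z - x
trace(a b a b^2 a b) = trace(b) trace(a b a b a b) - trace(a b a b a)   [square of b] = y*z^3 - x*z^2 - 2*y*z + x
trace(a^2 b a) = trace(a) trace(b a^2) - trace(b a)   [square of a] = x^2*z - x*y - z
trace(a b a b^2 a) = trace(b) trace(a^2 b a b) - trace(a^2 b a)   [square of b] = x*y*z^2 - x^2*z - y^2*z + z
trace(b a b^2 a b a b) = trace(b) trace(a b a b^2 a b) - trace(a b a b^2 a)   [square of b] = y^2*z^3 - 2*x*y*z^2 + x^2*z - y^2*z + x*y - z
trace(b a b^3 a b^2 a) = trace(b) trace(b a b^2 a b a b) - trace(b a b^2 a b a)   [square of b] = y^3*z^3 - 2*x*y^2*z^2 + x^2*y*z - y^3*z - y*z^3 + x*y^2 + x*z^2 + y*z - x
trace(b^2 a^-1 b a b^3 a) = trace(b a b^3 a b^2) trace(a) - trace(b a b^3 a b^2 a)   [inverse elimination on a] = x*y^4*z^2 - 2*x^2*y^3*z - y^3*z^3 + x^3*y^2 + x^2*y*z + y^3*z + y*z^3 - x*y^2 - y*z - x
trace(a b^3 a^-1 b^2 a^-1 b) = trace(b^2 a^-1 b a b^3) trace(a) - trace(b^2 a^-1 b a b^3 a)   [inverse elimination on a] = x^2*y^5*z - x^3*y^4 - 2*x*y^4*z^2 - x^2*y^3*z + y^3*z^3 + 2*x^3*y^2 + x*y^4 + 3*x*y^2*z^2 - y^3*z - y*z^3 - x^3 - 3*x*y^2 - x*z^2 + y*z + 3*x
trace(b^-1 a b^3 a^-1 b^2 a^-1) = trace(a b^3 a^-1 b^2 a^-1) trace(b) - trace(a b^3 a^-1 b^2 a^-1 b)   [inverse elimination on b] = -x^2*y^5*z + x^3*y^4 + x*y^6 + 2*x*y^4*z^2 + x^2*y^3*z - y^5*z - y^3*z^3 - 2*x^3*y^2 - 5*x*y^4 - 3*x*y^2*z^2 + 4*y^3*z + y*z^3 + x^3 + 6*x*y^2 + x*z^2 - 2*y*z - 3*x
trace(a b^3 a^-1 b) = trace(b a b^3) trace(a) - trace(b a b^3 a)   [inverse elimination on a] = x*y^3*z - x^2*y^2 - y^2*z^2 - x*y*z + x^2 + y^2 + z^2 - 2
trace(b^-1 a b^3 a^-1 b^2 a^-2) = trace(b^-1 a b^3 a^-1 b^2 a^-1) trace(a) - trace(b^-1 a b^3 a^-1 b^2)   [inverse elimination on a] = -x^3*y^5*z + x^4*y^4 + x^2*y^6 + 2*x^2*y^4*z^2 + x^3*y^3*z - x*y^5*z - x*y^3*z^3 - 2*x^4*y^2 - 5*x^2*y^4 - 3*x^2*y^2*z^2 + 3*x*y^3*z + x*y*z^3 + x^4 + 7*x^2*y^2 + x^2*z^2 + y^2*z^2 - x*y*z - 4*x^2 - y^2 - z^2 + 2
trace(b^2 a^-1 b^3 a) = trace(b^3 a b^2) trace(a) - trace(b^3 a b^2 a)   [inverse elimination on a] = x*y^4*z - x^2*y^3 - y^3*z^2 - x*y^2*z + x^2*y + y*z^2 + y
trace(b^3 a^-1 b^2 a^-1) = trace(b^2 a^-1 b^3) trace(a) - trace(b^2 a^-1 b^3 a)   [inverse elimination on a] = x^2*y^5 - 2*x*y^4*z - 3*x^2*y^3 + y^3*z^2 + 4*x*y^2*z + 2*x^2*y - y*z^2 - x*z - y
trace(b^3 a^-1 b^2 a^-2 b^-2 a) = trace(b^-1 a b^3 a^-1 b^2 a^-2) trace(b) - trace(b^-1 a b^3 a^-1 b^2 a^-2 b)   [inverse elimination on b] = -x^3*y^6*z + x^4*y^5 + x^2*y^7 + 2*x^2*y^5*z^2 + x^3*y^4*z - x*y^6*z - x*y^4*z^3 - 2*x^4*y^3 - 6*x^2*y^5 - 3*x^2*y^3*z^2 + 5*x*y^4*z + x*y^2*z^3 + x^4*y + 10*x^2*y^3 + x^2*y*z^2 - 5*x*y^2*z - 6*x^2*y - y^3 + x*z + 3*y
trace(a^-1 b^2 a^-2 b^-2 a^-1 b^3) = trace(b^3 a^-1 b^2 a^-2 b^-2) trace(a) - trace(b^3 a^-1 b^2 a^-2 b^-2 a)   [inverse elimination on a] = x^3*y^6*z - x^4*y^5 - x^2*y^7 - 2*x^2*y^5*z^2 - x^3*y^4*z + x*y^6*z + x*y^4*z^3 + 3*x^4*y^3 + 6*x^2*y^5 + 3*x^2*y^3*z^2 - 2*x^3*y^2*z - 5*x*y^4*z - x*y^2*z^3 - 2*x^4*y - 11*x^2*y^3 + x^3*z + 6*x*y^2*z + 7*x^2*y + y^3 - 2*x*z - 3*y

x^3*y^6*z - x^4*y^5 - x^2*y^7 - 2*x^2*y^5*z^2 - x^3*y^4*z + x*y^6*z + x*y^4*z^3 + 3*x^4*y^3 + 6*x^2*y^5 + 3*x^2*y^3*z^2 - 2*x^3*y^2*z - 5*x*y^4*z - x*y^2*z^3 - 2*x^4*y - 11*x^2*y^3 + x^3*z + 6*x*y^2*z + 7*x^2*y + y^3 - 2*x*z - 3*y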